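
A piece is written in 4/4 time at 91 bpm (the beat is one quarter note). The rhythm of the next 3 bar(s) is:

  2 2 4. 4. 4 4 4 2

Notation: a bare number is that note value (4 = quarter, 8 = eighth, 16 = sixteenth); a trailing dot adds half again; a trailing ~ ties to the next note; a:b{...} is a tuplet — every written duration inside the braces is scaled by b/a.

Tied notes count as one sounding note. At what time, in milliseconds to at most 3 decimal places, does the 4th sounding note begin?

note 4 onset = 11/2b = 3626.374ms

1. 0.0ms @ 0 + 1318.681ms (2)
2. 1318.681ms @ 2 + 1318.681ms (2)
3. 2637.363ms @ 4 + 989.011ms (3/2)
4. 3626.374ms @ 11/2 + 989.011ms (3/2)
5. 4615.385ms @ 7 + 659.341ms (1)
6. 5274.725ms @ 8 + 659.341ms (1)
7. 5934.066ms @ 9 + 659.341ms (1)
8. 6593.407ms @ 10 + 1318.681ms (2)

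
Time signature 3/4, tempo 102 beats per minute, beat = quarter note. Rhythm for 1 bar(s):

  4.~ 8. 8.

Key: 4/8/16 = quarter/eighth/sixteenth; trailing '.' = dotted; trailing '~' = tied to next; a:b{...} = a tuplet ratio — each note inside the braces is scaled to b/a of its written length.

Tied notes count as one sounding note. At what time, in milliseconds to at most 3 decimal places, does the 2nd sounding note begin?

1. 0.0ms @ 0 + 1323.529ms (9/4)
2. 1323.529ms @ 9/4 + 441.176ms (3/4)

note 2 onset = 9/4b = 1323.529ms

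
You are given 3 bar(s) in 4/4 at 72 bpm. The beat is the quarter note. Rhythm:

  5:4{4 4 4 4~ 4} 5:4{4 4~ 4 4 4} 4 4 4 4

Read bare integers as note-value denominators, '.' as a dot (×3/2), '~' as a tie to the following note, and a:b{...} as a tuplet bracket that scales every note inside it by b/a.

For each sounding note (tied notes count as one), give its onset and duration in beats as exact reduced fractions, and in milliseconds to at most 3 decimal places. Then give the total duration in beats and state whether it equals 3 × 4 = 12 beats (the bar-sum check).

1) 0.0ms=0b +666.667ms=4/5b
2) 666.667ms=4/5b +666.667ms=4/5b
3) 1333.333ms=8/5b +666.667ms=4/5b
4) 2000.0ms=12/5b +1333.333ms=8/5b
5) 3333.333ms=4b +666.667ms=4/5b
6) 4000.0ms=24/5b +1333.333ms=8/5b
7) 5333.333ms=32/5b +666.667ms=4/5b
8) 6000.0ms=36/5b +666.667ms=4/5b
9) 6666.667ms=8b +833.333ms=1b
10) 7500.0ms=9b +833.333ms=1b
11) 8333.333ms=10b +833.333ms=1b
12) 9166.667ms=11b +833.333ms=1b
Σ=12b of 12 (72bpm 4/4) — PASS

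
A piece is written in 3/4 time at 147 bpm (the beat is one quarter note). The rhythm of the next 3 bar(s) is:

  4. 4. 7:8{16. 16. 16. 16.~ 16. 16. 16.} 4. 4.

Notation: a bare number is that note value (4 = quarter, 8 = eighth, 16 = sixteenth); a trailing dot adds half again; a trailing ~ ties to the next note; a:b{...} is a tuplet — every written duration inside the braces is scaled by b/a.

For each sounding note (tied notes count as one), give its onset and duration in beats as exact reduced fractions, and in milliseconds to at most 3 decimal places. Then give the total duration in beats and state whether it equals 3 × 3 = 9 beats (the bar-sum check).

1) 0.0ms=0b +612.245ms=3/2b
2) 612.245ms=3/2b +612.245ms=3/2b
3) 1224.49ms=3b +174.927ms=3/7b
4) 1399.417ms=24/7b +174.927ms=3/7b
5) 1574.344ms=27/7b +174.927ms=3/7b
6) 1749.271ms=30/7b +349.854ms=6/7b
7) 2099.125ms=36/7b +174.927ms=3/7b
8) 2274.052ms=39/7b +174.927ms=3/7b
9) 2448.98ms=6b +612.245ms=3/2b
10) 3061.224ms=15/2b +612.245ms=3/2b
Σ=9b of 9 (147bpm 3/4) — PASS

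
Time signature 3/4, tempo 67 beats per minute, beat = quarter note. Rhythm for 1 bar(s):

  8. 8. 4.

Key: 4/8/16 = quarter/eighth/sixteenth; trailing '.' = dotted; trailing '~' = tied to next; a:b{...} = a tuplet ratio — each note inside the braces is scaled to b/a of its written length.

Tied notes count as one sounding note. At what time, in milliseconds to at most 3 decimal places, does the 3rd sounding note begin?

1. 0.0ms @ 0 + 671.642ms (3/4)
2. 671.642ms @ 3/4 + 671.642ms (3/4)
3. 1343.284ms @ 3/2 + 1343.284ms (3/2)

note 3 onset = 3/2b = 1343.284ms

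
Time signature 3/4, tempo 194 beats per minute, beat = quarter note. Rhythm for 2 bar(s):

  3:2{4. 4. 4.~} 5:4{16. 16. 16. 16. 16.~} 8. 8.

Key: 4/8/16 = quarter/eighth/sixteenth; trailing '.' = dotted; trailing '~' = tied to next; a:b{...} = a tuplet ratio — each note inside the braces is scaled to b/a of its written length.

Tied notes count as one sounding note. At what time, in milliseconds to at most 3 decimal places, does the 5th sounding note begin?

1. 0.0ms @ 0 + 309.278ms (1)
2. 309.278ms @ 1 + 309.278ms (1)
3. 618.557ms @ 2 + 402.062ms (13/10)
4. 1020.619ms @ 33/10 + 92.784ms (3/10)
5. 1113.402ms @ 18/5 + 92.784ms (3/10)
6. 1206.186ms @ 39/10 + 92.784ms (3/10)
7. 1298.969ms @ 21/5 + 324.742ms (21/20)
8. 1623.711ms @ 21/4 + 231.959ms (3/4)

note 5 onset = 18/5b = 1113.402ms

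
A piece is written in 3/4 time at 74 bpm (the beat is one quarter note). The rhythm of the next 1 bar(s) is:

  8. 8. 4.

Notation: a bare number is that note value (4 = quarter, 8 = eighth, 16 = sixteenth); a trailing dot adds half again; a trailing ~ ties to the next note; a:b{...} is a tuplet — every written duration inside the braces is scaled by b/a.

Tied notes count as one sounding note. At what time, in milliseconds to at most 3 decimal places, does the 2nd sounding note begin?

1. 0.0ms @ 0 + 608.108ms (3/4)
2. 608.108ms @ 3/4 + 608.108ms (3/4)
3. 1216.216ms @ 3/2 + 1216.216ms (3/2)

note 2 onset = 3/4b = 608.108ms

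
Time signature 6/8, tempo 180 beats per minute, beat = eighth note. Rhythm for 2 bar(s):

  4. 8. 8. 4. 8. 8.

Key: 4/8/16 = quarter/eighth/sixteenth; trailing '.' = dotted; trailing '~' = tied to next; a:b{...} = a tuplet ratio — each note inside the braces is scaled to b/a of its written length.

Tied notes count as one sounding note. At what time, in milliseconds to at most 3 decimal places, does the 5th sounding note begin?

note 5 onset = 9b = 3000.0ms

1. 0.0ms @ 0 + 1000.0ms (3)
2. 1000.0ms @ 3 + 500.0ms (3/2)
3. 1500.0ms @ 9/2 + 500.0ms (3/2)
4. 2000.0ms @ 6 + 1000.0ms (3)
5. 3000.0ms @ 9 + 500.0ms (3/2)
6. 3500.0ms @ 21/2 + 500.0ms (3/2)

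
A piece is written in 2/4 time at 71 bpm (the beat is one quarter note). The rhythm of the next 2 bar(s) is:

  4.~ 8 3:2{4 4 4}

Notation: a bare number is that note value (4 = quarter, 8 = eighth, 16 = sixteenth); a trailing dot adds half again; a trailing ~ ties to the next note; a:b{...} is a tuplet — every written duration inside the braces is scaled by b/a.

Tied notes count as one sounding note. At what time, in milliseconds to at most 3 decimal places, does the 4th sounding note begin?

note 4 onset = 10/3b = 2816.901ms

1. 0.0ms @ 0 + 1690.141ms (2)
2. 1690.141ms @ 2 + 563.38ms (2/3)
3. 2253.521ms @ 8/3 + 563.38ms (2/3)
4. 2816.901ms @ 10/3 + 563.38ms (2/3)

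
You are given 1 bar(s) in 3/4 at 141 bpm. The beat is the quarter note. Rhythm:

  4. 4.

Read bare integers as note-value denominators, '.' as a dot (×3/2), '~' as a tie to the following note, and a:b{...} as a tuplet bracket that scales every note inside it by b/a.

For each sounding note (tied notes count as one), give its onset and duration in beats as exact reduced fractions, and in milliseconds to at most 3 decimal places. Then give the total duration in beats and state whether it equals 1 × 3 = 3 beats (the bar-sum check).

1) 0.0ms=0b +638.298ms=3/2b
2) 638.298ms=3/2b +638.298ms=3/2b
Σ=3b of 3 (141bpm 3/4) — PASS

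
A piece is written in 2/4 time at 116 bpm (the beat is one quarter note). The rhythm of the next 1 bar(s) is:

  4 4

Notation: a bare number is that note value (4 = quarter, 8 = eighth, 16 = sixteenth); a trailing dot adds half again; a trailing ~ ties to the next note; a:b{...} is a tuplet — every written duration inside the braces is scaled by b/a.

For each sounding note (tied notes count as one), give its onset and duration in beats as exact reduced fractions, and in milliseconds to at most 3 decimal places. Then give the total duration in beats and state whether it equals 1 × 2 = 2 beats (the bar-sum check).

1) 0.0ms=0b +517.241ms=1b
2) 517.241ms=1b +517.241ms=1b
Σ=2b of 2 (116bpm 2/4) — PASS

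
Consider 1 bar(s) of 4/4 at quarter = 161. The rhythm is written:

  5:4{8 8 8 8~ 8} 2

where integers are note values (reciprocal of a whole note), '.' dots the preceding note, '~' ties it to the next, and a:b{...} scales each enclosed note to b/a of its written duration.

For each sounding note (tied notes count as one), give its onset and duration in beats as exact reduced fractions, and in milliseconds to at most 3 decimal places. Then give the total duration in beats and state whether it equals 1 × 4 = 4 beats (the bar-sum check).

1) 0.0ms=0b +149.068ms=2/5b
2) 149.068ms=2/5b +149.068ms=2/5b
3) 298.137ms=4/5b +149.068ms=2/5b
4) 447.205ms=6/5b +298.137ms=4/5b
5) 745.342ms=2b +745.342ms=2b
Σ=4b of 4 (161bpm 4/4) — PASS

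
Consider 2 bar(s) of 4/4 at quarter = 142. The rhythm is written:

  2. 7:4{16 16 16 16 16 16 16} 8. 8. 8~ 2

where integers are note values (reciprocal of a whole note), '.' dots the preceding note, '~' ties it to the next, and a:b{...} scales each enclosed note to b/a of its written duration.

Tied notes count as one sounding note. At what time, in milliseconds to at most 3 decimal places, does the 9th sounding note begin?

note 9 onset = 4b = 1690.141ms

1. 0.0ms @ 0 + 1267.606ms (3)
2. 1267.606ms @ 3 + 60.362ms (1/7)
3. 1327.968ms @ 22/7 + 60.362ms (1/7)
4. 1388.33ms @ 23/7 + 60.362ms (1/7)
5. 1448.692ms @ 24/7 + 60.362ms (1/7)
6. 1509.054ms @ 25/7 + 60.362ms (1/7)
7. 1569.416ms @ 26/7 + 60.362ms (1/7)
8. 1629.779ms @ 27/7 + 60.362ms (1/7)
9. 1690.141ms @ 4 + 316.901ms (3/4)
10. 2007.042ms @ 19/4 + 316.901ms (3/4)
11. 2323.944ms @ 11/2 + 1056.338ms (5/2)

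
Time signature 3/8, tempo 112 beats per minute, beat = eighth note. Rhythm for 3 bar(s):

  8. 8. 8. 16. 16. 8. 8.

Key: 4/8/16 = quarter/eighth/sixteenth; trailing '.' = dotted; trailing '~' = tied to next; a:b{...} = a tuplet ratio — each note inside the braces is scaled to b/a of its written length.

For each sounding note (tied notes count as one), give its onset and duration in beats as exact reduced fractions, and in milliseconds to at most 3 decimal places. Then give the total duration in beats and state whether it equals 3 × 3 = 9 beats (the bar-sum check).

1) 0.0ms=0b +803.571ms=3/2b
2) 803.571ms=3/2b +803.571ms=3/2b
3) 1607.143ms=3b +803.571ms=3/2b
4) 2410.714ms=9/2b +401.786ms=3/4b
5) 2812.5ms=21/4b +401.786ms=3/4b
6) 3214.286ms=6b +803.571ms=3/2b
7) 4017.857ms=15/2b +803.571ms=3/2b
Σ=9b of 9 (112bpm 3/8) — PASS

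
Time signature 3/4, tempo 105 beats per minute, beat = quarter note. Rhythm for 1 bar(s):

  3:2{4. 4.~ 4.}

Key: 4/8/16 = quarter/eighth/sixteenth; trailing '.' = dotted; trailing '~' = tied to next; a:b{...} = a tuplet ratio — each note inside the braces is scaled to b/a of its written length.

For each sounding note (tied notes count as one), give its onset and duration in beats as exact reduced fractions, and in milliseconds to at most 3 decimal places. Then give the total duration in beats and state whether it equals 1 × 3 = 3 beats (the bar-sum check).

1) 0.0ms=0b +571.429ms=1b
2) 571.429ms=1b +1142.857ms=2b
Σ=3b of 3 (105bpm 3/4) — PASS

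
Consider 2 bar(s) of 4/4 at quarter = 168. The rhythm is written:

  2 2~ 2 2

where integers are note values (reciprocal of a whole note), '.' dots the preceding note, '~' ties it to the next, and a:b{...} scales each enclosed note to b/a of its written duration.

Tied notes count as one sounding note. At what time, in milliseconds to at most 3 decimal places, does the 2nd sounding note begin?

1. 0.0ms @ 0 + 714.286ms (2)
2. 714.286ms @ 2 + 1428.571ms (4)
3. 2142.857ms @ 6 + 714.286ms (2)

note 2 onset = 2b = 714.286ms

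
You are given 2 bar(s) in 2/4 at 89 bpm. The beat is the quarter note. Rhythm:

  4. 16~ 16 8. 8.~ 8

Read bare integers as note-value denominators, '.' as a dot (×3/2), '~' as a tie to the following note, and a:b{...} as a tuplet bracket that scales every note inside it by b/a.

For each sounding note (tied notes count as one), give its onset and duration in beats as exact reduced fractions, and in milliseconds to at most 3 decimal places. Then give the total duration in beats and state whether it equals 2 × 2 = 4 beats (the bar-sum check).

1) 0.0ms=0b +1011.236ms=3/2b
2) 1011.236ms=3/2b +337.079ms=1/2b
3) 1348.315ms=2b +505.618ms=3/4b
4) 1853.933ms=11/4b +842.697ms=5/4b
Σ=4b of 4 (89bpm 2/4) — PASS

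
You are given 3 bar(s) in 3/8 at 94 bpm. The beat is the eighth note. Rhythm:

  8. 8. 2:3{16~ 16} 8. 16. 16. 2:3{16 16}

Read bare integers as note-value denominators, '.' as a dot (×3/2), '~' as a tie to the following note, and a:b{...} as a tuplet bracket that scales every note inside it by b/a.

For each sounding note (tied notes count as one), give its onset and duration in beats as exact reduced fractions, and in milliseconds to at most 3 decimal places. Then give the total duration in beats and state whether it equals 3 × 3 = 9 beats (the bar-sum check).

1) 0.0ms=0b +957.447ms=3/2b
2) 957.447ms=3/2b +957.447ms=3/2b
3) 1914.894ms=3b +957.447ms=3/2b
4) 2872.34ms=9/2b +957.447ms=3/2b
5) 3829.787ms=6b +478.723ms=3/4b
6) 4308.511ms=27/4b +478.723ms=3/4b
7) 4787.234ms=15/2b +478.723ms=3/4b
8) 5265.957ms=33/4b +478.723ms=3/4b
Σ=9b of 9 (94bpm 3/8) — PASS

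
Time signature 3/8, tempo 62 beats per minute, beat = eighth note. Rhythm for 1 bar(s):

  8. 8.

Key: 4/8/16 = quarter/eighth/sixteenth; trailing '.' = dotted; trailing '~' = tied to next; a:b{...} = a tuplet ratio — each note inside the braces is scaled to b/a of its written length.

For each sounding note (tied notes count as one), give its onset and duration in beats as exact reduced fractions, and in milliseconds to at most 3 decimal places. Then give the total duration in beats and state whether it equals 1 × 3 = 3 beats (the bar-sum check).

1) 0.0ms=0b +1451.613ms=3/2b
2) 1451.613ms=3/2b +1451.613ms=3/2b
Σ=3b of 3 (62bpm 3/8) — PASS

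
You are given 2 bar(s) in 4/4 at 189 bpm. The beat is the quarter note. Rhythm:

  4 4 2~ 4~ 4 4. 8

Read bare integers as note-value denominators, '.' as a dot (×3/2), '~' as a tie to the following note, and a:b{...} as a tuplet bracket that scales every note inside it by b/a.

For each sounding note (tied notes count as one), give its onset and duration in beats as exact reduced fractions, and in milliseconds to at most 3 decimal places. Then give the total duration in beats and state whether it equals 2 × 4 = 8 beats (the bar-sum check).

1) 0.0ms=0b +317.46ms=1b
2) 317.46ms=1b +317.46ms=1b
3) 634.921ms=2b +1269.841ms=4b
4) 1904.762ms=6b +476.19ms=3/2b
5) 2380.952ms=15/2b +158.73ms=1/2b
Σ=8b of 8 (189bpm 4/4) — PASS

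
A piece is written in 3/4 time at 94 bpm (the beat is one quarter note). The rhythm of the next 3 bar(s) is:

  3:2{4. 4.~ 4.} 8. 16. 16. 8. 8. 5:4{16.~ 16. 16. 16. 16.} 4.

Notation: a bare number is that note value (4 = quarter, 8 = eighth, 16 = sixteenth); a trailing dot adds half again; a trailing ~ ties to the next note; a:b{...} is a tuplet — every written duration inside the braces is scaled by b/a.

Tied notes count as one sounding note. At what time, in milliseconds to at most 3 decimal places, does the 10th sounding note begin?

1. 0.0ms @ 0 + 638.298ms (1)
2. 638.298ms @ 1 + 1276.596ms (2)
3. 1914.894ms @ 3 + 478.723ms (3/4)
4. 2393.617ms @ 15/4 + 239.362ms (3/8)
5. 2632.979ms @ 33/8 + 239.362ms (3/8)
6. 2872.34ms @ 9/2 + 478.723ms (3/4)
7. 3351.064ms @ 21/4 + 478.723ms (3/4)
8. 3829.787ms @ 6 + 382.979ms (3/5)
9. 4212.766ms @ 33/5 + 191.489ms (3/10)
10. 4404.255ms @ 69/10 + 191.489ms (3/10)
11. 4595.745ms @ 36/5 + 191.489ms (3/10)
12. 4787.234ms @ 15/2 + 957.447ms (3/2)

note 10 onset = 69/10b = 4404.255ms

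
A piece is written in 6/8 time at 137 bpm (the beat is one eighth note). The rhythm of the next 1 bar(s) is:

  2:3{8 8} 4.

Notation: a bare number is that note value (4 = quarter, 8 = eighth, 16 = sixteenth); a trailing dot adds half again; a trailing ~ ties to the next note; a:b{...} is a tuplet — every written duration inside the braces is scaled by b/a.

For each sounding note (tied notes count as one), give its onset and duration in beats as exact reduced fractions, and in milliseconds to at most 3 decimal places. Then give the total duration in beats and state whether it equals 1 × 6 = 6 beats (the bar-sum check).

1) 0.0ms=0b +656.934ms=3/2b
2) 656.934ms=3/2b +656.934ms=3/2b
3) 1313.869ms=3b +1313.869ms=3b
Σ=6b of 6 (137bpm 6/8) — PASS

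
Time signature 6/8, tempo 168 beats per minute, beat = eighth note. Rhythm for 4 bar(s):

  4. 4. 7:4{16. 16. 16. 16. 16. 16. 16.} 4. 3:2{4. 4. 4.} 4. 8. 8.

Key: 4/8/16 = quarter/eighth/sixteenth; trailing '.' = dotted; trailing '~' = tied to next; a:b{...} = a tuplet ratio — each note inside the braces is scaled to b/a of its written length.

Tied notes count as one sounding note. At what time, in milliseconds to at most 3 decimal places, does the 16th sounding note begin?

note 16 onset = 45/2b = 8035.714ms

1. 0.0ms @ 0 + 1071.429ms (3)
2. 1071.429ms @ 3 + 1071.429ms (3)
3. 2142.857ms @ 6 + 153.061ms (3/7)
4. 2295.918ms @ 45/7 + 153.061ms (3/7)
5. 2448.98ms @ 48/7 + 153.061ms (3/7)
6. 2602.041ms @ 51/7 + 153.061ms (3/7)
7. 2755.102ms @ 54/7 + 153.061ms (3/7)
8. 2908.163ms @ 57/7 + 153.061ms (3/7)
9. 3061.224ms @ 60/7 + 153.061ms (3/7)
10. 3214.286ms @ 9 + 1071.429ms (3)
11. 4285.714ms @ 12 + 714.286ms (2)
12. 5000.0ms @ 14 + 714.286ms (2)
13. 5714.286ms @ 16 + 714.286ms (2)
14. 6428.571ms @ 18 + 1071.429ms (3)
15. 7500.0ms @ 21 + 535.714ms (3/2)
16. 8035.714ms @ 45/2 + 535.714ms (3/2)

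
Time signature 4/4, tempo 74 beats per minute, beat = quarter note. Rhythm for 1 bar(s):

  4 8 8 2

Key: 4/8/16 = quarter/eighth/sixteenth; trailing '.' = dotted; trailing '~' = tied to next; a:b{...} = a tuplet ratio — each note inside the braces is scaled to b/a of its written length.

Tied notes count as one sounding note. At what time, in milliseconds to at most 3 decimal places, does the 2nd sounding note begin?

note 2 onset = 1b = 810.811ms

1. 0.0ms @ 0 + 810.811ms (1)
2. 810.811ms @ 1 + 405.405ms (1/2)
3. 1216.216ms @ 3/2 + 405.405ms (1/2)
4. 1621.622ms @ 2 + 1621.622ms (2)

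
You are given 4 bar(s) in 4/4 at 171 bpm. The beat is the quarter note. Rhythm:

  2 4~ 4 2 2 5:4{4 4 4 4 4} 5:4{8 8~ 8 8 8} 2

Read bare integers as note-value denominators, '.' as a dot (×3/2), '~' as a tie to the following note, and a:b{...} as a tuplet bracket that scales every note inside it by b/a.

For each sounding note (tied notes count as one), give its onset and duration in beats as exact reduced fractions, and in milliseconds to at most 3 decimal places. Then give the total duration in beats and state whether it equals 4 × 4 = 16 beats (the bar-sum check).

1) 0.0ms=0b +701.754ms=2b
2) 701.754ms=2b +701.754ms=2b
3) 1403.509ms=4b +701.754ms=2b
4) 2105.263ms=6b +701.754ms=2b
5) 2807.018ms=8b +280.702ms=4/5b
6) 3087.719ms=44/5b +280.702ms=4/5b
7) 3368.421ms=48/5b +280.702ms=4/5b
8) 3649.123ms=52/5b +280.702ms=4/5b
9) 3929.825ms=56/5b +280.702ms=4/5b
10) 4210.526ms=12b +140.351ms=2/5b
11) 4350.877ms=62/5b +280.702ms=4/5b
12) 4631.579ms=66/5b +140.351ms=2/5b
13) 4771.93ms=68/5b +140.351ms=2/5b
14) 4912.281ms=14b +701.754ms=2b
Σ=16b of 16 (171bpm 4/4) — PASS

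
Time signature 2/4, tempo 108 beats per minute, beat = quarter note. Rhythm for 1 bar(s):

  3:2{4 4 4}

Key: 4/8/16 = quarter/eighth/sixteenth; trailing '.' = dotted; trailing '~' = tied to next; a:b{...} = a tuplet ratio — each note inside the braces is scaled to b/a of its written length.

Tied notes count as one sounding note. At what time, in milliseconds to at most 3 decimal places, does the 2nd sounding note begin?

note 2 onset = 2/3b = 370.37ms

1. 0.0ms @ 0 + 370.37ms (2/3)
2. 370.37ms @ 2/3 + 370.37ms (2/3)
3. 740.741ms @ 4/3 + 370.37ms (2/3)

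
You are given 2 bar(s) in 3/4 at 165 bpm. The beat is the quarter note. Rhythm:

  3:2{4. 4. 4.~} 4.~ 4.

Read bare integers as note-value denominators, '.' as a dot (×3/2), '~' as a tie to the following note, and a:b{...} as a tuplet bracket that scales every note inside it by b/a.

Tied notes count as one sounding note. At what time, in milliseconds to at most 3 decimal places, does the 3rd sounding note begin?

note 3 onset = 2b = 727.273ms

1. 0.0ms @ 0 + 363.636ms (1)
2. 363.636ms @ 1 + 363.636ms (1)
3. 727.273ms @ 2 + 1454.545ms (4)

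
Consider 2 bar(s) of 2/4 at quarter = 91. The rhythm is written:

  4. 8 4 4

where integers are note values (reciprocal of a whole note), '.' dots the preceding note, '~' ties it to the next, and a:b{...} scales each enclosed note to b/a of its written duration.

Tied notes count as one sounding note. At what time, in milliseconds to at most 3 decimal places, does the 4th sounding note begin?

note 4 onset = 3b = 1978.022ms

1. 0.0ms @ 0 + 989.011ms (3/2)
2. 989.011ms @ 3/2 + 329.67ms (1/2)
3. 1318.681ms @ 2 + 659.341ms (1)
4. 1978.022ms @ 3 + 659.341ms (1)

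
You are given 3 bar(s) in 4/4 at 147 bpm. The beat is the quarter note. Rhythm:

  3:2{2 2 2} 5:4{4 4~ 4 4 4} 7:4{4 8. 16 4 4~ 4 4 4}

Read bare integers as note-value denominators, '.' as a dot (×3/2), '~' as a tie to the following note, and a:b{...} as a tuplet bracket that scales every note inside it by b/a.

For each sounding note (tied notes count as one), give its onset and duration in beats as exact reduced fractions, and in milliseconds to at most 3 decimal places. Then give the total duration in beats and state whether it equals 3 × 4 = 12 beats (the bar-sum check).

1) 0.0ms=0b +544.218ms=4/3b
2) 544.218ms=4/3b +544.218ms=4/3b
3) 1088.435ms=8/3b +544.218ms=4/3b
4) 1632.653ms=4b +326.531ms=4/5b
5) 1959.184ms=24/5b +653.061ms=8/5b
6) 2612.245ms=32/5b +326.531ms=4/5b
7) 2938.776ms=36/5b +326.531ms=4/5b
8) 3265.306ms=8b +233.236ms=4/7b
9) 3498.542ms=60/7b +174.927ms=3/7b
10) 3673.469ms=9b +58.309ms=1/7b
11) 3731.778ms=64/7b +233.236ms=4/7b
12) 3965.015ms=68/7b +466.472ms=8/7b
13) 4431.487ms=76/7b +233.236ms=4/7b
14) 4664.723ms=80/7b +233.236ms=4/7b
Σ=12b of 12 (147bpm 4/4) — PASS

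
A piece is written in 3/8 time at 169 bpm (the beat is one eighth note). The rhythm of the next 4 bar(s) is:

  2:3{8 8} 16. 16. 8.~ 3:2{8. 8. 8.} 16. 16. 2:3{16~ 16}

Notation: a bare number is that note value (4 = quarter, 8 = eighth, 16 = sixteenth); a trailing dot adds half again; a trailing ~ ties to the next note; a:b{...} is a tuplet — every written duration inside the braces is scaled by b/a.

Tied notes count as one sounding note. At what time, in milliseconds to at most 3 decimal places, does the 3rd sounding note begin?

note 3 onset = 3b = 1065.089ms

1. 0.0ms @ 0 + 532.544ms (3/2)
2. 532.544ms @ 3/2 + 532.544ms (3/2)
3. 1065.089ms @ 3 + 266.272ms (3/4)
4. 1331.361ms @ 15/4 + 266.272ms (3/4)
5. 1597.633ms @ 9/2 + 887.574ms (5/2)
6. 2485.207ms @ 7 + 355.03ms (1)
7. 2840.237ms @ 8 + 355.03ms (1)
8. 3195.266ms @ 9 + 266.272ms (3/4)
9. 3461.538ms @ 39/4 + 266.272ms (3/4)
10. 3727.811ms @ 21/2 + 532.544ms (3/2)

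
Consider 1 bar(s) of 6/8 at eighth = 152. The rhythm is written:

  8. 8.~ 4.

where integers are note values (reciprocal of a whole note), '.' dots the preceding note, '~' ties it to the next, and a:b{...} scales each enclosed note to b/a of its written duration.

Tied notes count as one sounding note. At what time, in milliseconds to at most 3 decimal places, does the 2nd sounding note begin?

note 2 onset = 3/2b = 592.105ms

1. 0.0ms @ 0 + 592.105ms (3/2)
2. 592.105ms @ 3/2 + 1776.316ms (9/2)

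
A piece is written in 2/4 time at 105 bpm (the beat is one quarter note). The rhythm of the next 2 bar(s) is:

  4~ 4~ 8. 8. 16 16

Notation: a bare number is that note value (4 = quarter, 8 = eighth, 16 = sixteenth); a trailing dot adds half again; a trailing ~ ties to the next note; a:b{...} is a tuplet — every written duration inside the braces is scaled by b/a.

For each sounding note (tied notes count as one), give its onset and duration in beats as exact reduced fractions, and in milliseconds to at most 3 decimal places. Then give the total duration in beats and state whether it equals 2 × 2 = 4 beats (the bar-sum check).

1) 0.0ms=0b +1571.429ms=11/4b
2) 1571.429ms=11/4b +428.571ms=3/4b
3) 2000.0ms=7/2b +142.857ms=1/4b
4) 2142.857ms=15/4b +142.857ms=1/4b
Σ=4b of 4 (105bpm 2/4) — PASS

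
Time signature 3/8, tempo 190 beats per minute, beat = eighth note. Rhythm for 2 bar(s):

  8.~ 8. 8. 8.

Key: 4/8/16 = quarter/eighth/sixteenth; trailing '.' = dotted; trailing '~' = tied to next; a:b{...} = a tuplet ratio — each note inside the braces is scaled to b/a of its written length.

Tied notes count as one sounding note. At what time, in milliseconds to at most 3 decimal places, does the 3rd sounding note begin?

1. 0.0ms @ 0 + 947.368ms (3)
2. 947.368ms @ 3 + 473.684ms (3/2)
3. 1421.053ms @ 9/2 + 473.684ms (3/2)

note 3 onset = 9/2b = 1421.053ms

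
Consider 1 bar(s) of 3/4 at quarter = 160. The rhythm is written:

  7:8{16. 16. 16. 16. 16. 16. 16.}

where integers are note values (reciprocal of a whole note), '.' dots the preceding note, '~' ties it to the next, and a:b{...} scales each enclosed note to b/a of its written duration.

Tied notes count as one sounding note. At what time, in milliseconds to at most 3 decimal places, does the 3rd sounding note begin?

note 3 onset = 6/7b = 321.429ms

1. 0.0ms @ 0 + 160.714ms (3/7)
2. 160.714ms @ 3/7 + 160.714ms (3/7)
3. 321.429ms @ 6/7 + 160.714ms (3/7)
4. 482.143ms @ 9/7 + 160.714ms (3/7)
5. 642.857ms @ 12/7 + 160.714ms (3/7)
6. 803.571ms @ 15/7 + 160.714ms (3/7)
7. 964.286ms @ 18/7 + 160.714ms (3/7)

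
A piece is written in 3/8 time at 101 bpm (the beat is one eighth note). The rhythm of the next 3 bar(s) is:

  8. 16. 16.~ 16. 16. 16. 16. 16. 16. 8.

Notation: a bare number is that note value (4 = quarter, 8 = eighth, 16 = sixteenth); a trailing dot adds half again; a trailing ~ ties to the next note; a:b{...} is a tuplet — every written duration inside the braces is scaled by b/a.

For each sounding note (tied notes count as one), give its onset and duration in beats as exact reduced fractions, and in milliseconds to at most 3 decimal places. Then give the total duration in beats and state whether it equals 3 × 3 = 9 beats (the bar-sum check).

1) 0.0ms=0b +891.089ms=3/2b
2) 891.089ms=3/2b +445.545ms=3/4b
3) 1336.634ms=9/4b +891.089ms=3/2b
4) 2227.723ms=15/4b +445.545ms=3/4b
5) 2673.267ms=9/2b +445.545ms=3/4b
6) 3118.812ms=21/4b +445.545ms=3/4b
7) 3564.356ms=6b +445.545ms=3/4b
8) 4009.901ms=27/4b +445.545ms=3/4b
9) 4455.446ms=15/2b +891.089ms=3/2b
Σ=9b of 9 (101bpm 3/8) — PASS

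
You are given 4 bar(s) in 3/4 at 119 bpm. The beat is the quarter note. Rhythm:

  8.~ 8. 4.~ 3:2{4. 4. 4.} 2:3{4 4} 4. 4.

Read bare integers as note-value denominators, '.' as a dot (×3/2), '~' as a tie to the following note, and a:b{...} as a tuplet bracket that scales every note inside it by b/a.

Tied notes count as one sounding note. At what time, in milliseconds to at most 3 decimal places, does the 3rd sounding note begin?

1. 0.0ms @ 0 + 756.303ms (3/2)
2. 756.303ms @ 3/2 + 1260.504ms (5/2)
3. 2016.807ms @ 4 + 504.202ms (1)
4. 2521.008ms @ 5 + 504.202ms (1)
5. 3025.21ms @ 6 + 756.303ms (3/2)
6. 3781.513ms @ 15/2 + 756.303ms (3/2)
7. 4537.815ms @ 9 + 756.303ms (3/2)
8. 5294.118ms @ 21/2 + 756.303ms (3/2)

note 3 onset = 4b = 2016.807ms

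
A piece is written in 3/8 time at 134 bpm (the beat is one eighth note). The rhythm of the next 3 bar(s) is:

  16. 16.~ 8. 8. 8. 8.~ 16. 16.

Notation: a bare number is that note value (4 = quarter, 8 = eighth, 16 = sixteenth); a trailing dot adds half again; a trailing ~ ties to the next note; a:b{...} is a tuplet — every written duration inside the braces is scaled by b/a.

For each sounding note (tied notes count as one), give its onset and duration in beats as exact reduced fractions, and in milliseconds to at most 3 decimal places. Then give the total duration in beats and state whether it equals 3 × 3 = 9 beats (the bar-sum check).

1) 0.0ms=0b +335.821ms=3/4b
2) 335.821ms=3/4b +1007.463ms=9/4b
3) 1343.284ms=3b +671.642ms=3/2b
4) 2014.925ms=9/2b +671.642ms=3/2b
5) 2686.567ms=6b +1007.463ms=9/4b
6) 3694.03ms=33/4b +335.821ms=3/4b
Σ=9b of 9 (134bpm 3/8) — PASS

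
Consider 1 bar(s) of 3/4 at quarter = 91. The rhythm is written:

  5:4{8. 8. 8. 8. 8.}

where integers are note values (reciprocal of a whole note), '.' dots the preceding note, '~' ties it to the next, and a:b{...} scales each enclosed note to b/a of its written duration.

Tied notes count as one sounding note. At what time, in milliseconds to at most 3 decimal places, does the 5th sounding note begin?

note 5 onset = 12/5b = 1582.418ms

1. 0.0ms @ 0 + 395.604ms (3/5)
2. 395.604ms @ 3/5 + 395.604ms (3/5)
3. 791.209ms @ 6/5 + 395.604ms (3/5)
4. 1186.813ms @ 9/5 + 395.604ms (3/5)
5. 1582.418ms @ 12/5 + 395.604ms (3/5)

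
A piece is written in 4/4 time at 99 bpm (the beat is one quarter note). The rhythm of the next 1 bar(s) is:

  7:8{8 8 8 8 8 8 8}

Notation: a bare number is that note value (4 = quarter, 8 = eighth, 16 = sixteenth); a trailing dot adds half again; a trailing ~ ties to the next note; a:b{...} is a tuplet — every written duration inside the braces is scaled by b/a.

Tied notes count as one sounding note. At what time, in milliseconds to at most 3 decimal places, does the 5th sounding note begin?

1. 0.0ms @ 0 + 346.32ms (4/7)
2. 346.32ms @ 4/7 + 346.32ms (4/7)
3. 692.641ms @ 8/7 + 346.32ms (4/7)
4. 1038.961ms @ 12/7 + 346.32ms (4/7)
5. 1385.281ms @ 16/7 + 346.32ms (4/7)
6. 1731.602ms @ 20/7 + 346.32ms (4/7)
7. 2077.922ms @ 24/7 + 346.32ms (4/7)

note 5 onset = 16/7b = 1385.281ms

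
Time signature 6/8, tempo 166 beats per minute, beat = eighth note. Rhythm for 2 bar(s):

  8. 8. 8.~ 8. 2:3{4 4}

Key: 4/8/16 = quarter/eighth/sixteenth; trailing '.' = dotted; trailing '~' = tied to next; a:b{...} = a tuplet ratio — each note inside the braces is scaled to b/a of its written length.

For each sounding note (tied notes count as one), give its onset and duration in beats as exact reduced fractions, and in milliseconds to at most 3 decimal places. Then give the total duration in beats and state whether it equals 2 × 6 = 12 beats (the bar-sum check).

1) 0.0ms=0b +542.169ms=3/2b
2) 542.169ms=3/2b +542.169ms=3/2b
3) 1084.337ms=3b +1084.337ms=3b
4) 2168.675ms=6b +1084.337ms=3b
5) 3253.012ms=9b +1084.337ms=3b
Σ=12b of 12 (166bpm 6/8) — PASS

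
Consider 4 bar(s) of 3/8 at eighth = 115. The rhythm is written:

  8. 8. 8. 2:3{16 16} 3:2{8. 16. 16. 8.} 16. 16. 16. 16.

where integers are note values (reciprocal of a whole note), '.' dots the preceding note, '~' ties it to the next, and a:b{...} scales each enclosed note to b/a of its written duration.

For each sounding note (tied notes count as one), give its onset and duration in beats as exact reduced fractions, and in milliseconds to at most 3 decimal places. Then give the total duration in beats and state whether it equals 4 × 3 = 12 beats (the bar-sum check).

1) 0.0ms=0b +782.609ms=3/2b
2) 782.609ms=3/2b +782.609ms=3/2b
3) 1565.217ms=3b +782.609ms=3/2b
4) 2347.826ms=9/2b +391.304ms=3/4b
5) 2739.13ms=21/4b +391.304ms=3/4b
6) 3130.435ms=6b +521.739ms=1b
7) 3652.174ms=7b +260.87ms=1/2b
8) 3913.043ms=15/2b +260.87ms=1/2b
9) 4173.913ms=8b +521.739ms=1b
10) 4695.652ms=9b +391.304ms=3/4b
11) 5086.957ms=39/4b +391.304ms=3/4b
12) 5478.261ms=21/2b +391.304ms=3/4b
13) 5869.565ms=45/4b +391.304ms=3/4b
Σ=12b of 12 (115bpm 3/8) — PASS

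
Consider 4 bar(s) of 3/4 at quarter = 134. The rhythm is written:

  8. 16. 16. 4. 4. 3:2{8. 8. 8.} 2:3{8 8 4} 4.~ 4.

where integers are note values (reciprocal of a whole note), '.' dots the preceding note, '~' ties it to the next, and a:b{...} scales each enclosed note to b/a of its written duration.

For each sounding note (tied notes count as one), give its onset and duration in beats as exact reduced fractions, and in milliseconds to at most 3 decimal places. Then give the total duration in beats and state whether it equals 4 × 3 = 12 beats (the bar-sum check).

1) 0.0ms=0b +335.821ms=3/4b
2) 335.821ms=3/4b +167.91ms=3/8b
3) 503.731ms=9/8b +167.91ms=3/8b
4) 671.642ms=3/2b +671.642ms=3/2b
5) 1343.284ms=3b +671.642ms=3/2b
6) 2014.925ms=9/2b +223.881ms=1/2b
7) 2238.806ms=5b +223.881ms=1/2b
8) 2462.687ms=11/2b +223.881ms=1/2b
9) 2686.567ms=6b +335.821ms=3/4b
10) 3022.388ms=27/4b +335.821ms=3/4b
11) 3358.209ms=15/2b +671.642ms=3/2b
12) 4029.851ms=9b +1343.284ms=3b
Σ=12b of 12 (134bpm 3/4) — PASS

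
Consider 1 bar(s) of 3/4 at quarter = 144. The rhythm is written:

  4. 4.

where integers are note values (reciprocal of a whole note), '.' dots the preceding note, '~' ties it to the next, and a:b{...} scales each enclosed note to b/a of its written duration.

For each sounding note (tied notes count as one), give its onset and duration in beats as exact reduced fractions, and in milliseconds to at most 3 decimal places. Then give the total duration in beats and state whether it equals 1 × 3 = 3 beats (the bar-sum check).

1) 0.0ms=0b +625.0ms=3/2b
2) 625.0ms=3/2b +625.0ms=3/2b
Σ=3b of 3 (144bpm 3/4) — PASS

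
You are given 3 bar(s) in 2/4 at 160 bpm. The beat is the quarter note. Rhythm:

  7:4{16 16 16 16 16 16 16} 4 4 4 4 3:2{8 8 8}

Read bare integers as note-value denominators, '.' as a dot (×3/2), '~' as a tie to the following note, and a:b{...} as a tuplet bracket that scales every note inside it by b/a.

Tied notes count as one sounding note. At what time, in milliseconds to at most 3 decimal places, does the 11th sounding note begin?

note 11 onset = 4b = 1500.0ms

1. 0.0ms @ 0 + 53.571ms (1/7)
2. 53.571ms @ 1/7 + 53.571ms (1/7)
3. 107.143ms @ 2/7 + 53.571ms (1/7)
4. 160.714ms @ 3/7 + 53.571ms (1/7)
5. 214.286ms @ 4/7 + 53.571ms (1/7)
6. 267.857ms @ 5/7 + 53.571ms (1/7)
7. 321.429ms @ 6/7 + 53.571ms (1/7)
8. 375.0ms @ 1 + 375.0ms (1)
9. 750.0ms @ 2 + 375.0ms (1)
10. 1125.0ms @ 3 + 375.0ms (1)
11. 1500.0ms @ 4 + 375.0ms (1)
12. 1875.0ms @ 5 + 125.0ms (1/3)
13. 2000.0ms @ 16/3 + 125.0ms (1/3)
14. 2125.0ms @ 17/3 + 125.0ms (1/3)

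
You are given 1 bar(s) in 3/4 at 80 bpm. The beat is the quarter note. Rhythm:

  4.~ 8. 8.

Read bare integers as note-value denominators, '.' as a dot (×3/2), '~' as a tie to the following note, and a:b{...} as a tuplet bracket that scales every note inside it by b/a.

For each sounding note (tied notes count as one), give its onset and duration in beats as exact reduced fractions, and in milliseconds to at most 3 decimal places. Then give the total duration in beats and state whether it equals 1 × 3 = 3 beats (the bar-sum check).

1) 0.0ms=0b +1687.5ms=9/4b
2) 1687.5ms=9/4b +562.5ms=3/4b
Σ=3b of 3 (80bpm 3/4) — PASS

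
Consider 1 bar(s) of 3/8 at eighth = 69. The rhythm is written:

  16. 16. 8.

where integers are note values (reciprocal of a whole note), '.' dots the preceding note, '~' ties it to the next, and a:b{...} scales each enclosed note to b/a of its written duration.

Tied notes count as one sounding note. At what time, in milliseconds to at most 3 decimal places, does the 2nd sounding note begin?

1. 0.0ms @ 0 + 652.174ms (3/4)
2. 652.174ms @ 3/4 + 652.174ms (3/4)
3. 1304.348ms @ 3/2 + 1304.348ms (3/2)

note 2 onset = 3/4b = 652.174ms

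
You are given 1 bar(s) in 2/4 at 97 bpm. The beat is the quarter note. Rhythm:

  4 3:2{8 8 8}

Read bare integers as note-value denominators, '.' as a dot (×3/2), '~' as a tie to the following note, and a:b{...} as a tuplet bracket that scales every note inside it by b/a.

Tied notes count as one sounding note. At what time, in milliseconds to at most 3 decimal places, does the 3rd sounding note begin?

1. 0.0ms @ 0 + 618.557ms (1)
2. 618.557ms @ 1 + 206.186ms (1/3)
3. 824.742ms @ 4/3 + 206.186ms (1/3)
4. 1030.928ms @ 5/3 + 206.186ms (1/3)

note 3 onset = 4/3b = 824.742ms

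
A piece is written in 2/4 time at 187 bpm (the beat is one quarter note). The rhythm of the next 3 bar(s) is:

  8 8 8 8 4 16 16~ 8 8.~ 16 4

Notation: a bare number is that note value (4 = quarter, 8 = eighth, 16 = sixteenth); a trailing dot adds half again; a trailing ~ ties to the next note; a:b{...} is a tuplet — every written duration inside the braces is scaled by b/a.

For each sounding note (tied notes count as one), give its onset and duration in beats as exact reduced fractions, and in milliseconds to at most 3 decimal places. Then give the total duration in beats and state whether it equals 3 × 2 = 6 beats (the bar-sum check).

1) 0.0ms=0b +160.428ms=1/2b
2) 160.428ms=1/2b +160.428ms=1/2b
3) 320.856ms=1b +160.428ms=1/2b
4) 481.283ms=3/2b +160.428ms=1/2b
5) 641.711ms=2b +320.856ms=1b
6) 962.567ms=3b +80.214ms=1/4b
7) 1042.781ms=13/4b +240.642ms=3/4b
8) 1283.422ms=4b +320.856ms=1b
9) 1604.278ms=5b +320.856ms=1b
Σ=6b of 6 (187bpm 2/4) — PASS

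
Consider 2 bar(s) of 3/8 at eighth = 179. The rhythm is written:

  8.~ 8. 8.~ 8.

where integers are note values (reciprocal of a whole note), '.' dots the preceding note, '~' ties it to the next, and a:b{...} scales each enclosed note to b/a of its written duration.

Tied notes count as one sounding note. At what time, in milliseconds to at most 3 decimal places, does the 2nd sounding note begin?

1. 0.0ms @ 0 + 1005.587ms (3)
2. 1005.587ms @ 3 + 1005.587ms (3)

note 2 onset = 3b = 1005.587ms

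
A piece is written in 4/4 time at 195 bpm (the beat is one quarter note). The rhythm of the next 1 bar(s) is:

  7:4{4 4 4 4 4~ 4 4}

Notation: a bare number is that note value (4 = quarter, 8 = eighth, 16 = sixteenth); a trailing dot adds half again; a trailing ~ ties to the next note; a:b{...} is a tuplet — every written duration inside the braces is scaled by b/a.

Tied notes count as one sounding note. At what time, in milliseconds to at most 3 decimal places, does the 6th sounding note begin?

note 6 onset = 24/7b = 1054.945ms

1. 0.0ms @ 0 + 175.824ms (4/7)
2. 175.824ms @ 4/7 + 175.824ms (4/7)
3. 351.648ms @ 8/7 + 175.824ms (4/7)
4. 527.473ms @ 12/7 + 175.824ms (4/7)
5. 703.297ms @ 16/7 + 351.648ms (8/7)
6. 1054.945ms @ 24/7 + 175.824ms (4/7)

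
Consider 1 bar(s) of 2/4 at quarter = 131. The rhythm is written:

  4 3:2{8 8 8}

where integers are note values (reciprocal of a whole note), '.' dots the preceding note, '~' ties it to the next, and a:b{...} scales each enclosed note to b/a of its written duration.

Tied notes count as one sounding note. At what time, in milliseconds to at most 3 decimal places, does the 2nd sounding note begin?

1. 0.0ms @ 0 + 458.015ms (1)
2. 458.015ms @ 1 + 152.672ms (1/3)
3. 610.687ms @ 4/3 + 152.672ms (1/3)
4. 763.359ms @ 5/3 + 152.672ms (1/3)

note 2 onset = 1b = 458.015ms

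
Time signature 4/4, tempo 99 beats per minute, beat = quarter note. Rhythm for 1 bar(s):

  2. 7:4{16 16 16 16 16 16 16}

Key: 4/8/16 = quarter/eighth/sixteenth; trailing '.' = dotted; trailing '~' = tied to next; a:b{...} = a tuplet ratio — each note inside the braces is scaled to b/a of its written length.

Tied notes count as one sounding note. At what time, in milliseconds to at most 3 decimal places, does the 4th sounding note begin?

1. 0.0ms @ 0 + 1818.182ms (3)
2. 1818.182ms @ 3 + 86.58ms (1/7)
3. 1904.762ms @ 22/7 + 86.58ms (1/7)
4. 1991.342ms @ 23/7 + 86.58ms (1/7)
5. 2077.922ms @ 24/7 + 86.58ms (1/7)
6. 2164.502ms @ 25/7 + 86.58ms (1/7)
7. 2251.082ms @ 26/7 + 86.58ms (1/7)
8. 2337.662ms @ 27/7 + 86.58ms (1/7)

note 4 onset = 23/7b = 1991.342ms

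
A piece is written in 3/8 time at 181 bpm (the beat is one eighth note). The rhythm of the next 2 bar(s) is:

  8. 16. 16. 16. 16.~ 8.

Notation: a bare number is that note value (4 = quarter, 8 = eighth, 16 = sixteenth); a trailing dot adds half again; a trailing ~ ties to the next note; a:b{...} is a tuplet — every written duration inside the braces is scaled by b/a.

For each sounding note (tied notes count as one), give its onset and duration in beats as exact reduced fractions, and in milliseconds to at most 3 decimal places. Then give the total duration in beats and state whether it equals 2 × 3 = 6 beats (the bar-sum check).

1) 0.0ms=0b +497.238ms=3/2b
2) 497.238ms=3/2b +248.619ms=3/4b
3) 745.856ms=9/4b +248.619ms=3/4b
4) 994.475ms=3b +248.619ms=3/4b
5) 1243.094ms=15/4b +745.856ms=9/4b
Σ=6b of 6 (181bpm 3/8) — PASS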